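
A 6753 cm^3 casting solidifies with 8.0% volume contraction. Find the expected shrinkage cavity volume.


Formula: V_shrink = V_casting * shrinkage_pct / 100
V_shrink = 6753 cm^3 * 8.0 / 100 = 540.2400 cm^3


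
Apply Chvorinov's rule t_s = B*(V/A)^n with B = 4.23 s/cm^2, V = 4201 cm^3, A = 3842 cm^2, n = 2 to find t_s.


Formula: t_s = B * (V/A)^n  (Chvorinov's rule, n=2)
Modulus M = V/A = 4201/3842 = 1.093441 cm
M^2 = 1.093441^2 = 1.195613 cm^2
t_s = 4.23 * 1.195613 = 5.0574 s

5.0574 s


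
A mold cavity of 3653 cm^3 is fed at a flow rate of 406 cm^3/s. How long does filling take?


Formula: t_fill = V_mold / Q_flow
t = 3653 cm^3 / 406 cm^3/s = 8.9975 s

8.9975 s


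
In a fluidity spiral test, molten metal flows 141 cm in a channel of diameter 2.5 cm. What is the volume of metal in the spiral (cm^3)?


Formula: V = pi * (d/2)^2 * L  (cylinder volume)
Radius = 2.5/2 = 1.25 cm
V = pi * 1.25^2 * 141 = 692.1321 cm^3

Answer: 692.1321 cm^3


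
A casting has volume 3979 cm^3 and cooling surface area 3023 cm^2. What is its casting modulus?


Formula: Casting Modulus M = V / A
M = 3979 cm^3 / 3023 cm^2 = 1.3162 cm


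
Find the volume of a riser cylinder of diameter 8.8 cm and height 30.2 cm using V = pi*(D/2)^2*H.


Formula: V = pi * (D/2)^2 * H  (cylinder volume)
Radius = D/2 = 8.8/2 = 4.4 cm
V = pi * 4.4^2 * 30.2 = 1836.8013 cm^3


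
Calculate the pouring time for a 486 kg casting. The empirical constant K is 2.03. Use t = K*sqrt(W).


Formula: t = K * sqrt(W)
sqrt(W) = sqrt(486) = 22.04541
t = 2.03 * 22.04541 = 44.7522 s

Answer: 44.7522 s


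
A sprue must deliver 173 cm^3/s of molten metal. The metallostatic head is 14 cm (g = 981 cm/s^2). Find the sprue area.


Formula: v = sqrt(2*g*h), A = Q/v
Velocity: v = sqrt(2 * 981 * 14) = sqrt(27468) = 165.7347 cm/s
Sprue area: A = Q / v = 173 / 165.7347 = 1.0438 cm^2

Answer: 1.0438 cm^2


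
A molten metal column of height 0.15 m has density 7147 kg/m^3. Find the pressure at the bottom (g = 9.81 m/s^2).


Formula: P = rho * g * h
rho * g = 7147 * 9.81 = 70112.07 N/m^3
P = 70112.07 * 0.15 = 10516.8105 Pa


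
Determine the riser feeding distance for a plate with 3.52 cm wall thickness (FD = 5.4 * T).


Formula: FD = 5.4 * T  (riser feeding-distance rule)
FD = 5.4 * 3.52 cm = 19.0080 cm

Answer: 19.0080 cm


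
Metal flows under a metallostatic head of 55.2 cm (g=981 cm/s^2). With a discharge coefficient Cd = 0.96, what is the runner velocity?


Formula: v = Cd * sqrt(2 * g * h)  (Torricelli with discharge coefficient)
2*g*h = 2 * 981 * 55.2 = 108302.4 cm^2/s^2
sqrt(108302.4) = 329.09330 cm/s
v = 0.96 * 329.09330 = 315.9296 cm/s


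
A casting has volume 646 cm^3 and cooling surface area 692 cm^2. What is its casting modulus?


Formula: Casting Modulus M = V / A
M = 646 cm^3 / 692 cm^2 = 0.9335 cm


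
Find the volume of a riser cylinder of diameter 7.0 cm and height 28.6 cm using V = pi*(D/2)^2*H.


Formula: V = pi * (D/2)^2 * H  (cylinder volume)
Radius = D/2 = 7.0/2 = 3.5 cm
V = pi * 3.5^2 * 28.6 = 1100.6570 cm^3


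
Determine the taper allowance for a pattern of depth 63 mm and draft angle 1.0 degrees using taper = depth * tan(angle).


Formula: taper = depth * tan(draft_angle)
tan(1.0 deg) = 0.0174551
taper = 63 mm * 0.0174551 = 1.0997 mm

Answer: 1.0997 mm


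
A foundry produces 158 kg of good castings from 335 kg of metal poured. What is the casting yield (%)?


Formula: Casting Yield = (W_good / W_total) * 100
Yield = (158 kg / 335 kg) * 100 = 47.1642%

47.1642%


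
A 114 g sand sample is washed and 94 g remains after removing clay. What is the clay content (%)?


Formula: Clay% = (W_total - W_washed) / W_total * 100
Clay mass = 114 - 94 = 20 g
Clay% = 20 / 114 * 100 = 17.5439%


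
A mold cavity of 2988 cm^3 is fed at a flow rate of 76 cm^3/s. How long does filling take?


Formula: t_fill = V_mold / Q_flow
t = 2988 cm^3 / 76 cm^3/s = 39.3158 s


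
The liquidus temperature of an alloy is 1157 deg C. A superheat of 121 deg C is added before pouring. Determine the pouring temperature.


Formula: T_pour = T_melt + Superheat
T_pour = 1157 + 121 = 1278 deg C

1278 deg C


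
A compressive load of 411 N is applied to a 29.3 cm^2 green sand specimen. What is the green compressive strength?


Formula: Compressive Strength = Force / Area
Strength = 411 N / 29.3 cm^2 = 14.0273 N/cm^2


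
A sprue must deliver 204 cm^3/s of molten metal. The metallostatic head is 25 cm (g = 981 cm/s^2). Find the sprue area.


Formula: v = sqrt(2*g*h), A = Q/v
Velocity: v = sqrt(2 * 981 * 25) = sqrt(49050) = 221.4723 cm/s
Sprue area: A = Q / v = 204 / 221.4723 = 0.9211 cm^2

0.9211 cm^2


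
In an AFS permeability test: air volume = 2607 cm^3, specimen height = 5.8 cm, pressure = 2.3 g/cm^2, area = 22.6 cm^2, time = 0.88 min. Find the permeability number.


Formula: Permeability Number P = (V * H) / (p * A * t)
Numerator: V * H = 2607 * 5.8 = 15120.6
Denominator: p * A * t = 2.3 * 22.6 * 0.88 = 45.7424
P = 15120.6 / 45.7424 = 330.5598

Answer: 330.5598


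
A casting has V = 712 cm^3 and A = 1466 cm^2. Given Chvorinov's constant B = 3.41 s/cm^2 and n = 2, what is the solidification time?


Formula: t_s = B * (V/A)^n  (Chvorinov's rule, n=2)
Modulus M = V/A = 712/1466 = 0.485675 cm
M^2 = 0.485675^2 = 0.235880 cm^2
t_s = 3.41 * 0.235880 = 0.8044 s

Final answer: 0.8044 s


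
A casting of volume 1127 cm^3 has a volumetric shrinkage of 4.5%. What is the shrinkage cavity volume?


Formula: V_shrink = V_casting * shrinkage_pct / 100
V_shrink = 1127 cm^3 * 4.5 / 100 = 50.7150 cm^3

50.7150 cm^3


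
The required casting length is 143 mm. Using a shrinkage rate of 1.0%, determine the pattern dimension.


Formula: L_pattern = L_casting * (1 + shrinkage_rate/100)
Shrinkage factor = 1 + 1.0/100 = 1.01
L_pattern = 143 mm * 1.01 = 144.4300 mm

Answer: 144.4300 mm


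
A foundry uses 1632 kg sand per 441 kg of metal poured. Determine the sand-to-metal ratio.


Formula: Sand-to-Metal Ratio = W_sand / W_metal
Ratio = 1632 kg / 441 kg = 3.7007


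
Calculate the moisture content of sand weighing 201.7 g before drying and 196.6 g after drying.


Formula: MC = (W_wet - W_dry) / W_wet * 100
Water mass = 201.7 - 196.6 = 5.1 g
MC = 5.1 / 201.7 * 100 = 2.5285%

Final answer: 2.5285%


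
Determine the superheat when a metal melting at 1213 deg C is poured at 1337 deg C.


Formula: Superheat = T_pour - T_melt
Superheat = 1337 - 1213 = 124 deg C

Answer: 124 deg C


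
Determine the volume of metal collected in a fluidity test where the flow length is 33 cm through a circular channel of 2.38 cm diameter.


Formula: V = pi * (d/2)^2 * L  (cylinder volume)
Radius = 2.38/2 = 1.19 cm
V = pi * 1.19^2 * 33 = 146.8107 cm^3

Answer: 146.8107 cm^3


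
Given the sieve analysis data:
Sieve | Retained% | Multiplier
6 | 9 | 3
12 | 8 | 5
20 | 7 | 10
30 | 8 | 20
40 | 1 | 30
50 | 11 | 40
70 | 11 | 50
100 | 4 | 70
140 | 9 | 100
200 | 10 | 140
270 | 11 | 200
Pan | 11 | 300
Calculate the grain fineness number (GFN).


Formula: GFN = sum(pct * multiplier) / sum(pct)
sum(pct * multiplier) = 9397
sum(pct) = 100
GFN = 9397 / 100 = 93.97

93.97


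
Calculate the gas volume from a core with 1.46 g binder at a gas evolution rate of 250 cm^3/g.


Formula: V_gas = W_binder * gas_evolution_rate
V = 1.46 g * 250 cm^3/g = 365.0000 cm^3

Final answer: 365.0000 cm^3


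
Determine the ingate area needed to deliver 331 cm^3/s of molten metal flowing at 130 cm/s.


Formula: A_ingate = Q / v  (continuity equation)
A = 331 cm^3/s / 130 cm/s = 2.5462 cm^2


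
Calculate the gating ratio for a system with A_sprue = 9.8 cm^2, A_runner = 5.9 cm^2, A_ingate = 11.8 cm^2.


Sprue:Runner:Ingate = 1 : 5.9/9.8 : 11.8/9.8 = 1:0.60:1.20


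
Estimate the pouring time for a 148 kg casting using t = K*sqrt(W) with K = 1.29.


Formula: t = K * sqrt(W)
sqrt(W) = sqrt(148) = 12.16553
t = 1.29 * 12.16553 = 15.6935 s

Answer: 15.6935 s


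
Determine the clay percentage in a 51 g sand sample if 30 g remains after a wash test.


Formula: Clay% = (W_total - W_washed) / W_total * 100
Clay mass = 51 - 30 = 21 g
Clay% = 21 / 51 * 100 = 41.1765%

41.1765%


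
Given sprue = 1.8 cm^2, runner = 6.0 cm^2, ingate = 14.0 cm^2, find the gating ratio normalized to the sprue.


Sprue:Runner:Ingate = 1 : 6.0/1.8 : 14.0/1.8 = 1:3.33:7.78

1:3.33:7.78


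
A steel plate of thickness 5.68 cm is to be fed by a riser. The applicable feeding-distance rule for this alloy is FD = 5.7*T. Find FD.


Formula: FD = 5.7 * T  (riser feeding-distance rule)
FD = 5.7 * 5.68 cm = 32.3760 cm


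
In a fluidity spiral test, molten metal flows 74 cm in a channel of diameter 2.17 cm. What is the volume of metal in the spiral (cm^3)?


Formula: V = pi * (d/2)^2 * L  (cylinder volume)
Radius = 2.17/2 = 1.085 cm
V = pi * 1.085^2 * 74 = 273.6787 cm^3

273.6787 cm^3


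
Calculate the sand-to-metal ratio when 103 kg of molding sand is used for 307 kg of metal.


Formula: Sand-to-Metal Ratio = W_sand / W_metal
Ratio = 103 kg / 307 kg = 0.3355


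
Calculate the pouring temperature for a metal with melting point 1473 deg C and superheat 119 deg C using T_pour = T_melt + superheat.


Formula: T_pour = T_melt + Superheat
T_pour = 1473 + 119 = 1592 deg C

1592 deg C


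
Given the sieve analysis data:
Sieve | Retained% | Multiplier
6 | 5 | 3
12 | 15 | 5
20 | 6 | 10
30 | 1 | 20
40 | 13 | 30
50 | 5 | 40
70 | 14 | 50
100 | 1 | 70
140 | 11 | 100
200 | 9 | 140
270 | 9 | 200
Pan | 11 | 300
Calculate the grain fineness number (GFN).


Formula: GFN = sum(pct * multiplier) / sum(pct)
sum(pct * multiplier) = 8990
sum(pct) = 100
GFN = 8990 / 100 = 89.90

Answer: 89.90


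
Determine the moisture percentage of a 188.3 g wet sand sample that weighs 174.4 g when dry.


Formula: MC = (W_wet - W_dry) / W_wet * 100
Water mass = 188.3 - 174.4 = 13.9 g
MC = 13.9 / 188.3 * 100 = 7.3818%

Final answer: 7.3818%


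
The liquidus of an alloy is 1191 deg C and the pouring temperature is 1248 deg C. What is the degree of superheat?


Formula: Superheat = T_pour - T_melt
Superheat = 1248 - 1191 = 57 deg C

Final answer: 57 deg C


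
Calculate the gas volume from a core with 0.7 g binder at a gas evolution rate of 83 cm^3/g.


Formula: V_gas = W_binder * gas_evolution_rate
V = 0.7 g * 83 cm^3/g = 58.1000 cm^3

Final answer: 58.1000 cm^3


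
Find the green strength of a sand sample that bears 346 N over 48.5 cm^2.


Formula: Compressive Strength = Force / Area
Strength = 346 N / 48.5 cm^2 = 7.1340 N/cm^2


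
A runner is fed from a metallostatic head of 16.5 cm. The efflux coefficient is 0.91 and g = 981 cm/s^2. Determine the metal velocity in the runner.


Formula: v = Cd * sqrt(2 * g * h)  (Torricelli with discharge coefficient)
2*g*h = 2 * 981 * 16.5 = 32373.0 cm^2/s^2
sqrt(32373.0) = 179.92498 cm/s
v = 0.91 * 179.92498 = 163.7317 cm/s

163.7317 cm/s


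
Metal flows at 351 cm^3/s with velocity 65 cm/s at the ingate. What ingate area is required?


Formula: A_ingate = Q / v  (continuity equation)
A = 351 cm^3/s / 65 cm/s = 5.4000 cm^2


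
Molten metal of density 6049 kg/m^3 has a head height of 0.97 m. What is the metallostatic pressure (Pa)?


Formula: P = rho * g * h
rho * g = 6049 * 9.81 = 59340.69 N/m^3
P = 59340.69 * 0.97 = 57560.4693 Pa

Final answer: 57560.4693 Pa


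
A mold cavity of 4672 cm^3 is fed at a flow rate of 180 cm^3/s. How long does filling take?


Formula: t_fill = V_mold / Q_flow
t = 4672 cm^3 / 180 cm^3/s = 25.9556 s

Answer: 25.9556 s


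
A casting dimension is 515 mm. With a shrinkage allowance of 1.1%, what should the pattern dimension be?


Formula: L_pattern = L_casting * (1 + shrinkage_rate/100)
Shrinkage factor = 1 + 1.1/100 = 1.011
L_pattern = 515 mm * 1.011 = 520.6650 mm

520.6650 mm


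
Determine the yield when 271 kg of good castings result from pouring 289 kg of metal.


Formula: Casting Yield = (W_good / W_total) * 100
Yield = (271 kg / 289 kg) * 100 = 93.7716%


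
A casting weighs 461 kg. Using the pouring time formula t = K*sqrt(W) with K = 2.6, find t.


Formula: t = K * sqrt(W)
sqrt(W) = sqrt(461) = 21.47091
t = 2.6 * 21.47091 = 55.8244 s


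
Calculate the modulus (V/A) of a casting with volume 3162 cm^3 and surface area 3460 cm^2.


Formula: Casting Modulus M = V / A
M = 3162 cm^3 / 3460 cm^2 = 0.9139 cm

Final answer: 0.9139 cm


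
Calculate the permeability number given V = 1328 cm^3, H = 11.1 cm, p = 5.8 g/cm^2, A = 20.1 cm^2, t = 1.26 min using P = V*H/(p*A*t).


Formula: Permeability Number P = (V * H) / (p * A * t)
Numerator: V * H = 1328 * 11.1 = 14740.8
Denominator: p * A * t = 5.8 * 20.1 * 1.26 = 146.8908
P = 14740.8 / 146.8908 = 100.3521


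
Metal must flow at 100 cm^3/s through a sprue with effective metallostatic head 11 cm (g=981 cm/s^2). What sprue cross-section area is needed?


Formula: v = sqrt(2*g*h), A = Q/v
Velocity: v = sqrt(2 * 981 * 11) = sqrt(21582) = 146.9081 cm/s
Sprue area: A = Q / v = 100 / 146.9081 = 0.6807 cm^2

0.6807 cm^2


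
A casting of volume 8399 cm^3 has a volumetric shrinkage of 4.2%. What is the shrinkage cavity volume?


Formula: V_shrink = V_casting * shrinkage_pct / 100
V_shrink = 8399 cm^3 * 4.2 / 100 = 352.7580 cm^3


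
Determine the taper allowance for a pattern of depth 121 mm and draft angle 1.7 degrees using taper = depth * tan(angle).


Formula: taper = depth * tan(draft_angle)
tan(1.7 deg) = 0.0296793
taper = 121 mm * 0.0296793 = 3.5912 mm

Final answer: 3.5912 mm


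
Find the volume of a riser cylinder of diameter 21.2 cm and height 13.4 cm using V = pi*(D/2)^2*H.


Formula: V = pi * (D/2)^2 * H  (cylinder volume)
Radius = D/2 = 21.2/2 = 10.6 cm
V = pi * 10.6^2 * 13.4 = 4730.0573 cm^3

Answer: 4730.0573 cm^3


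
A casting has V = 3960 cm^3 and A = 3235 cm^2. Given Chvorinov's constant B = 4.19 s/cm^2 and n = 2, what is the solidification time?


Formula: t_s = B * (V/A)^n  (Chvorinov's rule, n=2)
Modulus M = V/A = 3960/3235 = 1.224111 cm
M^2 = 1.224111^2 = 1.498448 cm^2
t_s = 4.19 * 1.498448 = 6.2785 s

6.2785 s


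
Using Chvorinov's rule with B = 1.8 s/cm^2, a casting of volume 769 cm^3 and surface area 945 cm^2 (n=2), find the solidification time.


Formula: t_s = B * (V/A)^n  (Chvorinov's rule, n=2)
Modulus M = V/A = 769/945 = 0.813757 cm
M^2 = 0.813757^2 = 0.662200 cm^2
t_s = 1.8 * 0.662200 = 1.1920 s


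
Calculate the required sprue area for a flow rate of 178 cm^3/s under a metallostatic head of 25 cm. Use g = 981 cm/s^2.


Formula: v = sqrt(2*g*h), A = Q/v
Velocity: v = sqrt(2 * 981 * 25) = sqrt(49050) = 221.4723 cm/s
Sprue area: A = Q / v = 178 / 221.4723 = 0.8037 cm^2

Answer: 0.8037 cm^2


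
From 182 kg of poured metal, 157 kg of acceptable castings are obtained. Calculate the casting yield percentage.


Formula: Casting Yield = (W_good / W_total) * 100
Yield = (157 kg / 182 kg) * 100 = 86.2637%

Final answer: 86.2637%


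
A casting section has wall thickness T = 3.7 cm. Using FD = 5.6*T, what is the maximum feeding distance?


Formula: FD = 5.6 * T  (riser feeding-distance rule)
FD = 5.6 * 3.7 cm = 20.7200 cm

Answer: 20.7200 cm


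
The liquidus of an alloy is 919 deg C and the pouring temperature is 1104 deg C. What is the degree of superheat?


Formula: Superheat = T_pour - T_melt
Superheat = 1104 - 919 = 185 deg C

Answer: 185 deg C


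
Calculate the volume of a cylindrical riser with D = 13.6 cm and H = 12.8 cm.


Formula: V = pi * (D/2)^2 * H  (cylinder volume)
Radius = D/2 = 13.6/2 = 6.8 cm
V = pi * 6.8^2 * 12.8 = 1859.4207 cm^3

Answer: 1859.4207 cm^3


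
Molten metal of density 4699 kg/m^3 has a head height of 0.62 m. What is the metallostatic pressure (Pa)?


Formula: P = rho * g * h
rho * g = 4699 * 9.81 = 46097.19 N/m^3
P = 46097.19 * 0.62 = 28580.2578 Pa


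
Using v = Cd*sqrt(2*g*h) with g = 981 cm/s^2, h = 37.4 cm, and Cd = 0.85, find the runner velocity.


Formula: v = Cd * sqrt(2 * g * h)  (Torricelli with discharge coefficient)
2*g*h = 2 * 981 * 37.4 = 73378.8 cm^2/s^2
sqrt(73378.8) = 270.88522 cm/s
v = 0.85 * 270.88522 = 230.2524 cm/s

Final answer: 230.2524 cm/s


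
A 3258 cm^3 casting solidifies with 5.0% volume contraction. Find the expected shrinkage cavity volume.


Formula: V_shrink = V_casting * shrinkage_pct / 100
V_shrink = 3258 cm^3 * 5.0 / 100 = 162.9000 cm^3

Final answer: 162.9000 cm^3


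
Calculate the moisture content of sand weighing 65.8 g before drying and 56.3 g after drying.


Formula: MC = (W_wet - W_dry) / W_wet * 100
Water mass = 65.8 - 56.3 = 9.5 g
MC = 9.5 / 65.8 * 100 = 14.4377%

Final answer: 14.4377%


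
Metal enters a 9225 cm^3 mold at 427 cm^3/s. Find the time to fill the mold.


Formula: t_fill = V_mold / Q_flow
t = 9225 cm^3 / 427 cm^3/s = 21.6042 s

21.6042 s


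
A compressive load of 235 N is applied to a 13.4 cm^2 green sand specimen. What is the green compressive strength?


Formula: Compressive Strength = Force / Area
Strength = 235 N / 13.4 cm^2 = 17.5373 N/cm^2

Final answer: 17.5373 N/cm^2


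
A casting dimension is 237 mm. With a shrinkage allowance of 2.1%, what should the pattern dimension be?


Formula: L_pattern = L_casting * (1 + shrinkage_rate/100)
Shrinkage factor = 1 + 2.1/100 = 1.021
L_pattern = 237 mm * 1.021 = 241.9770 mm

241.9770 mm


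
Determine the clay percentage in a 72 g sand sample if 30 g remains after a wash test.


Formula: Clay% = (W_total - W_washed) / W_total * 100
Clay mass = 72 - 30 = 42 g
Clay% = 42 / 72 * 100 = 58.3333%

Answer: 58.3333%


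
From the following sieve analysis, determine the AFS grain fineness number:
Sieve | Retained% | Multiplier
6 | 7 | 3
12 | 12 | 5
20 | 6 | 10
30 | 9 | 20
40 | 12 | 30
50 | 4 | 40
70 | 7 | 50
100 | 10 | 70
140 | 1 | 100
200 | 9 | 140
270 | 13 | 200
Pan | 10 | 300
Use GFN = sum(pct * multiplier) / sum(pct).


Formula: GFN = sum(pct * multiplier) / sum(pct)
sum(pct * multiplier) = 8851
sum(pct) = 100
GFN = 8851 / 100 = 88.51

Answer: 88.51


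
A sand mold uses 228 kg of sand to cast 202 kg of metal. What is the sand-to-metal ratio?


Formula: Sand-to-Metal Ratio = W_sand / W_metal
Ratio = 228 kg / 202 kg = 1.1287

Answer: 1.1287


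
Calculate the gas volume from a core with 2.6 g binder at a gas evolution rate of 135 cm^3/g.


Formula: V_gas = W_binder * gas_evolution_rate
V = 2.6 g * 135 cm^3/g = 351.0000 cm^3


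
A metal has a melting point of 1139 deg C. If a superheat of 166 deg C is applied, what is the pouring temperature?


Formula: T_pour = T_melt + Superheat
T_pour = 1139 + 166 = 1305 deg C

Answer: 1305 deg C


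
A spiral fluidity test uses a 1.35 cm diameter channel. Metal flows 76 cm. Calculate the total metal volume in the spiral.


Formula: V = pi * (d/2)^2 * L  (cylinder volume)
Radius = 1.35/2 = 0.675 cm
V = pi * 0.675^2 * 76 = 108.7855 cm^3


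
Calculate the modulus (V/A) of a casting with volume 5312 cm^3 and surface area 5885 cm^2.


Formula: Casting Modulus M = V / A
M = 5312 cm^3 / 5885 cm^2 = 0.9026 cm

Answer: 0.9026 cm


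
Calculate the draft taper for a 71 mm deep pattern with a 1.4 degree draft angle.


Formula: taper = depth * tan(draft_angle)
tan(1.4 deg) = 0.0244395
taper = 71 mm * 0.0244395 = 1.7352 mm

Final answer: 1.7352 mm


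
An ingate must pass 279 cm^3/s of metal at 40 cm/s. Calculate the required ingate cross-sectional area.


Formula: A_ingate = Q / v  (continuity equation)
A = 279 cm^3/s / 40 cm/s = 6.9750 cm^2

6.9750 cm^2


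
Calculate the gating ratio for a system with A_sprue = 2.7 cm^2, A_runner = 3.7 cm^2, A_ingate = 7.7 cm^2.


Sprue:Runner:Ingate = 1 : 3.7/2.7 : 7.7/2.7 = 1:1.37:2.85

Answer: 1:1.37:2.85


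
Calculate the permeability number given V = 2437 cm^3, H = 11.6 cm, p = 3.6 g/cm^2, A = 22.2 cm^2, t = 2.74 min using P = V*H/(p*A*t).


Formula: Permeability Number P = (V * H) / (p * A * t)
Numerator: V * H = 2437 * 11.6 = 28269.2
Denominator: p * A * t = 3.6 * 22.2 * 2.74 = 218.9808
P = 28269.2 / 218.9808 = 129.0944

129.0944


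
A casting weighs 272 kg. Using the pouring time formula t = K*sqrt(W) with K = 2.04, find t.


Formula: t = K * sqrt(W)
sqrt(W) = sqrt(272) = 16.49242
t = 2.04 * 16.49242 = 33.6445 s


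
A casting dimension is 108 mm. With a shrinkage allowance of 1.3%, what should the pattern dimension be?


Formula: L_pattern = L_casting * (1 + shrinkage_rate/100)
Shrinkage factor = 1 + 1.3/100 = 1.013
L_pattern = 108 mm * 1.013 = 109.4040 mm

109.4040 mm


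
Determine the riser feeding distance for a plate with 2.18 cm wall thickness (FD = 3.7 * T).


Formula: FD = 3.7 * T  (riser feeding-distance rule)
FD = 3.7 * 2.18 cm = 8.0660 cm


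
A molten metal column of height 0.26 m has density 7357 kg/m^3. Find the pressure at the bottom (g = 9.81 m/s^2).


Formula: P = rho * g * h
rho * g = 7357 * 9.81 = 72172.17 N/m^3
P = 72172.17 * 0.26 = 18764.7642 Pa

18764.7642 Pa


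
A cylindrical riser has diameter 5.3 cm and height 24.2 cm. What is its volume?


Formula: V = pi * (D/2)^2 * H  (cylinder volume)
Radius = D/2 = 5.3/2 = 2.65 cm
V = pi * 2.65^2 * 24.2 = 533.8964 cm^3

Answer: 533.8964 cm^3


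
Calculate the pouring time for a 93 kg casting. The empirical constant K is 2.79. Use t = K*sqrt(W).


Formula: t = K * sqrt(W)
sqrt(W) = sqrt(93) = 9.64365
t = 2.79 * 9.64365 = 26.9058 s

Answer: 26.9058 s


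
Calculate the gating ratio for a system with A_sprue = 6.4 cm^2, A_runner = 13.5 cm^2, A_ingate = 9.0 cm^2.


Sprue:Runner:Ingate = 1 : 13.5/6.4 : 9.0/6.4 = 1:2.11:1.41

1:2.11:1.41


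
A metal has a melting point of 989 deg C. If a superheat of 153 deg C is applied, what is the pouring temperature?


Formula: T_pour = T_melt + Superheat
T_pour = 989 + 153 = 1142 deg C

1142 deg C


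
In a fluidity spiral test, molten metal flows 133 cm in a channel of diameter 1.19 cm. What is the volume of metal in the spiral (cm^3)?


Formula: V = pi * (d/2)^2 * L  (cylinder volume)
Radius = 1.19/2 = 0.595 cm
V = pi * 0.595^2 * 133 = 147.9229 cm^3

Answer: 147.9229 cm^3


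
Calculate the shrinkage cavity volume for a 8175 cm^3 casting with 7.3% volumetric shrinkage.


Formula: V_shrink = V_casting * shrinkage_pct / 100
V_shrink = 8175 cm^3 * 7.3 / 100 = 596.7750 cm^3

596.7750 cm^3


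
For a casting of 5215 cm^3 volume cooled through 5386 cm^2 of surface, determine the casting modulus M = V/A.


Formula: Casting Modulus M = V / A
M = 5215 cm^3 / 5386 cm^2 = 0.9683 cm


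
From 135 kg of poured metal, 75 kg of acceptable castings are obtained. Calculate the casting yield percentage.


Formula: Casting Yield = (W_good / W_total) * 100
Yield = (75 kg / 135 kg) * 100 = 55.5556%

Final answer: 55.5556%


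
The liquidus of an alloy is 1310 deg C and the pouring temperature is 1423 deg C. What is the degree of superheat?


Formula: Superheat = T_pour - T_melt
Superheat = 1423 - 1310 = 113 deg C

113 deg C


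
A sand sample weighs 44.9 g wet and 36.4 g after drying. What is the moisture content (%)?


Formula: MC = (W_wet - W_dry) / W_wet * 100
Water mass = 44.9 - 36.4 = 8.5 g
MC = 8.5 / 44.9 * 100 = 18.9310%

Final answer: 18.9310%


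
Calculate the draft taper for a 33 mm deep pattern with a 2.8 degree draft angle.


Formula: taper = depth * tan(draft_angle)
tan(2.8 deg) = 0.0489082
taper = 33 mm * 0.0489082 = 1.6140 mm

1.6140 mm


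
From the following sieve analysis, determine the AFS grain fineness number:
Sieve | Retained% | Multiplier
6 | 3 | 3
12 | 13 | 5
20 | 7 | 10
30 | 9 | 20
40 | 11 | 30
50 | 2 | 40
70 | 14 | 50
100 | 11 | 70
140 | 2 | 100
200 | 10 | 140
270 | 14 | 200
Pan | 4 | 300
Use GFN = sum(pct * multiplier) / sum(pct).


Formula: GFN = sum(pct * multiplier) / sum(pct)
sum(pct * multiplier) = 7804
sum(pct) = 100
GFN = 7804 / 100 = 78.04

Answer: 78.04


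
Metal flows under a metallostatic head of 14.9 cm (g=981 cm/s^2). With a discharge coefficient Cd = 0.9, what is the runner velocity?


Formula: v = Cd * sqrt(2 * g * h)  (Torricelli with discharge coefficient)
2*g*h = 2 * 981 * 14.9 = 29233.8 cm^2/s^2
sqrt(29233.8) = 170.97895 cm/s
v = 0.9 * 170.97895 = 153.8811 cm/s

Answer: 153.8811 cm/s


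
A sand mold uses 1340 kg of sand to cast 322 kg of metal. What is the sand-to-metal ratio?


Formula: Sand-to-Metal Ratio = W_sand / W_metal
Ratio = 1340 kg / 322 kg = 4.1615


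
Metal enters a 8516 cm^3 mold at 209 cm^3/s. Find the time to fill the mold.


Formula: t_fill = V_mold / Q_flow
t = 8516 cm^3 / 209 cm^3/s = 40.7464 s

Final answer: 40.7464 s


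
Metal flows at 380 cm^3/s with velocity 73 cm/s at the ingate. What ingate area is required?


Formula: A_ingate = Q / v  (continuity equation)
A = 380 cm^3/s / 73 cm/s = 5.2055 cm^2


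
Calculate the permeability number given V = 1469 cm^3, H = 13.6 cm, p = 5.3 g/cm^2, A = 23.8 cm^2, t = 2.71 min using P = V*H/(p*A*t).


Formula: Permeability Number P = (V * H) / (p * A * t)
Numerator: V * H = 1469 * 13.6 = 19978.4
Denominator: p * A * t = 5.3 * 23.8 * 2.71 = 341.8394
P = 19978.4 / 341.8394 = 58.4438

Answer: 58.4438


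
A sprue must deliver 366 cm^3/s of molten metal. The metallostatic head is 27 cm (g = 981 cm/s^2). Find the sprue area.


Formula: v = sqrt(2*g*h), A = Q/v
Velocity: v = sqrt(2 * 981 * 27) = sqrt(52974) = 230.1608 cm/s
Sprue area: A = Q / v = 366 / 230.1608 = 1.5902 cm^2


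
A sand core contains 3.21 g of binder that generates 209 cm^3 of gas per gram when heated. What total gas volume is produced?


Formula: V_gas = W_binder * gas_evolution_rate
V = 3.21 g * 209 cm^3/g = 670.8900 cm^3

670.8900 cm^3


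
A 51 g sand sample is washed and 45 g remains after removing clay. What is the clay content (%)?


Formula: Clay% = (W_total - W_washed) / W_total * 100
Clay mass = 51 - 45 = 6 g
Clay% = 6 / 51 * 100 = 11.7647%

11.7647%


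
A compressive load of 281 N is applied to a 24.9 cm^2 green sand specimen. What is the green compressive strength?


Formula: Compressive Strength = Force / Area
Strength = 281 N / 24.9 cm^2 = 11.2851 N/cm^2

Answer: 11.2851 N/cm^2


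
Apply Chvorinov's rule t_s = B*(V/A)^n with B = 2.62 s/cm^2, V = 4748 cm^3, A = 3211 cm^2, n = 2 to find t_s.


Formula: t_s = B * (V/A)^n  (Chvorinov's rule, n=2)
Modulus M = V/A = 4748/3211 = 1.478667 cm
M^2 = 1.478667^2 = 2.186456 cm^2
t_s = 2.62 * 2.186456 = 5.7285 s

5.7285 s


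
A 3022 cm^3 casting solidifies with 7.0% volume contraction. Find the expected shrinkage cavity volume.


Formula: V_shrink = V_casting * shrinkage_pct / 100
V_shrink = 3022 cm^3 * 7.0 / 100 = 211.5400 cm^3

211.5400 cm^3


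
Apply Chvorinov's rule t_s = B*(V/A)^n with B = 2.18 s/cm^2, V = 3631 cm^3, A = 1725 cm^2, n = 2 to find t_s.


Formula: t_s = B * (V/A)^n  (Chvorinov's rule, n=2)
Modulus M = V/A = 3631/1725 = 2.104928 cm
M^2 = 2.104928^2 = 4.430722 cm^2
t_s = 2.18 * 4.430722 = 9.6590 s

Final answer: 9.6590 s


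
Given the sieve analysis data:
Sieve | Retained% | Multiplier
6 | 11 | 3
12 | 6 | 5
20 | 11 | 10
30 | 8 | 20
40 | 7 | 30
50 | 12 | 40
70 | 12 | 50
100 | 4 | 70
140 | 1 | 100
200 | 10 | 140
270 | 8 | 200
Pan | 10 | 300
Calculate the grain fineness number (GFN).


Formula: GFN = sum(pct * multiplier) / sum(pct)
sum(pct * multiplier) = 8003
sum(pct) = 100
GFN = 8003 / 100 = 80.03


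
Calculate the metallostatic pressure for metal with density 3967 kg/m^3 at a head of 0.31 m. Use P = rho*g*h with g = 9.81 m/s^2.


Formula: P = rho * g * h
rho * g = 3967 * 9.81 = 38916.27 N/m^3
P = 38916.27 * 0.31 = 12064.0437 Pa


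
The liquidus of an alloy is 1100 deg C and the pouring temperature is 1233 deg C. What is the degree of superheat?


Formula: Superheat = T_pour - T_melt
Superheat = 1233 - 1100 = 133 deg C

Final answer: 133 deg C


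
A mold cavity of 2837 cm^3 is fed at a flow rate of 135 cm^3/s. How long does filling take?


Formula: t_fill = V_mold / Q_flow
t = 2837 cm^3 / 135 cm^3/s = 21.0148 s


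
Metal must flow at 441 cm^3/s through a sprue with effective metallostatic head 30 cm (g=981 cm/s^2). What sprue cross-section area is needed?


Formula: v = sqrt(2*g*h), A = Q/v
Velocity: v = sqrt(2 * 981 * 30) = sqrt(58860) = 242.6108 cm/s
Sprue area: A = Q / v = 441 / 242.6108 = 1.8177 cm^2

Final answer: 1.8177 cm^2


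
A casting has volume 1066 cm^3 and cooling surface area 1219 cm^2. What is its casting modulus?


Formula: Casting Modulus M = V / A
M = 1066 cm^3 / 1219 cm^2 = 0.8745 cm

Final answer: 0.8745 cm


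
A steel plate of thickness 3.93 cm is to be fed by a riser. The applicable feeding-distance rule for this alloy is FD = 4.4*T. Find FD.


Formula: FD = 4.4 * T  (riser feeding-distance rule)
FD = 4.4 * 3.93 cm = 17.2920 cm

Final answer: 17.2920 cm


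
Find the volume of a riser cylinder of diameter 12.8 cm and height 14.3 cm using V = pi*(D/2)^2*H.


Formula: V = pi * (D/2)^2 * H  (cylinder volume)
Radius = D/2 = 12.8/2 = 6.4 cm
V = pi * 6.4^2 * 14.3 = 1840.1188 cm^3

1840.1188 cm^3


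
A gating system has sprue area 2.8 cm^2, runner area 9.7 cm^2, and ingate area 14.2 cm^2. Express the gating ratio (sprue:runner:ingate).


Sprue:Runner:Ingate = 1 : 9.7/2.8 : 14.2/2.8 = 1:3.46:5.07

1:3.46:5.07


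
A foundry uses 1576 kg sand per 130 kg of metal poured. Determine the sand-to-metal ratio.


Formula: Sand-to-Metal Ratio = W_sand / W_metal
Ratio = 1576 kg / 130 kg = 12.1231

Final answer: 12.1231


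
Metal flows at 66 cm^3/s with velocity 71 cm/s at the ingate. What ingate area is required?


Formula: A_ingate = Q / v  (continuity equation)
A = 66 cm^3/s / 71 cm/s = 0.9296 cm^2


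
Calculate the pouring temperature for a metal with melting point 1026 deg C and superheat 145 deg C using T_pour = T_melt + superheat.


Formula: T_pour = T_melt + Superheat
T_pour = 1026 + 145 = 1171 deg C

Final answer: 1171 deg C


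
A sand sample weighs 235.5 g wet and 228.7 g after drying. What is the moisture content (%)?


Formula: MC = (W_wet - W_dry) / W_wet * 100
Water mass = 235.5 - 228.7 = 6.8 g
MC = 6.8 / 235.5 * 100 = 2.8875%


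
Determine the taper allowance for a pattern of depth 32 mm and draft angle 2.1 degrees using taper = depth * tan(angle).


Formula: taper = depth * tan(draft_angle)
tan(2.1 deg) = 0.0366683
taper = 32 mm * 0.0366683 = 1.1734 mm

1.1734 mm


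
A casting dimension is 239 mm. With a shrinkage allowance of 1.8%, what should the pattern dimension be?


Formula: L_pattern = L_casting * (1 + shrinkage_rate/100)
Shrinkage factor = 1 + 1.8/100 = 1.018
L_pattern = 239 mm * 1.018 = 243.3020 mm

243.3020 mm


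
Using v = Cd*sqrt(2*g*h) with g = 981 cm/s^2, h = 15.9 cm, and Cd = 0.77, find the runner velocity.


Formula: v = Cd * sqrt(2 * g * h)  (Torricelli with discharge coefficient)
2*g*h = 2 * 981 * 15.9 = 31195.8 cm^2/s^2
sqrt(31195.8) = 176.62333 cm/s
v = 0.77 * 176.62333 = 136.0000 cm/s

Final answer: 136.0000 cm/s


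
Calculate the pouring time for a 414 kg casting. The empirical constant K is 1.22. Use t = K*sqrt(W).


Formula: t = K * sqrt(W)
sqrt(W) = sqrt(414) = 20.34699
t = 1.22 * 20.34699 = 24.8233 s

24.8233 s


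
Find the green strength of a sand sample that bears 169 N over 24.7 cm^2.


Formula: Compressive Strength = Force / Area
Strength = 169 N / 24.7 cm^2 = 6.8421 N/cm^2

Answer: 6.8421 N/cm^2


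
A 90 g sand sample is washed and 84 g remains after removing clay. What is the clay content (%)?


Formula: Clay% = (W_total - W_washed) / W_total * 100
Clay mass = 90 - 84 = 6 g
Clay% = 6 / 90 * 100 = 6.6667%

6.6667%


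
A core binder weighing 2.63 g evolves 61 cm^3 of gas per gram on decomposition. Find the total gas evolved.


Formula: V_gas = W_binder * gas_evolution_rate
V = 2.63 g * 61 cm^3/g = 160.4300 cm^3


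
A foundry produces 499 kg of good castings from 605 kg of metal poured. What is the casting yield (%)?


Formula: Casting Yield = (W_good / W_total) * 100
Yield = (499 kg / 605 kg) * 100 = 82.4793%

Final answer: 82.4793%


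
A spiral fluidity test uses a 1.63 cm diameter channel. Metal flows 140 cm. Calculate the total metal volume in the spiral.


Formula: V = pi * (d/2)^2 * L  (cylinder volume)
Radius = 1.63/2 = 0.815 cm
V = pi * 0.815^2 * 140 = 292.1414 cm^3

292.1414 cm^3


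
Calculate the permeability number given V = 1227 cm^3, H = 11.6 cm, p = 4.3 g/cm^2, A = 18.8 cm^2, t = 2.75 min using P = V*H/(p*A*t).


Formula: Permeability Number P = (V * H) / (p * A * t)
Numerator: V * H = 1227 * 11.6 = 14233.2
Denominator: p * A * t = 4.3 * 18.8 * 2.75 = 222.31
P = 14233.2 / 222.31 = 64.0241

64.0241


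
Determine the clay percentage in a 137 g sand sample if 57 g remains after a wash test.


Formula: Clay% = (W_total - W_washed) / W_total * 100
Clay mass = 137 - 57 = 80 g
Clay% = 80 / 137 * 100 = 58.3942%

Final answer: 58.3942%


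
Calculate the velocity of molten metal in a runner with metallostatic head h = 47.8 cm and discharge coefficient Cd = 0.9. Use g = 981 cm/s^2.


Formula: v = Cd * sqrt(2 * g * h)  (Torricelli with discharge coefficient)
2*g*h = 2 * 981 * 47.8 = 93783.6 cm^2/s^2
sqrt(93783.6) = 306.24108 cm/s
v = 0.9 * 306.24108 = 275.6170 cm/s

275.6170 cm/s


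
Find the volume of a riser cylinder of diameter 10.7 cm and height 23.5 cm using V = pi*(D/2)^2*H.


Formula: V = pi * (D/2)^2 * H  (cylinder volume)
Radius = D/2 = 10.7/2 = 5.35 cm
V = pi * 5.35^2 * 23.5 = 2113.1255 cm^3

Final answer: 2113.1255 cm^3


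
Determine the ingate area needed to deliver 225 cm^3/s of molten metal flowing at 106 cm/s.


Formula: A_ingate = Q / v  (continuity equation)
A = 225 cm^3/s / 106 cm/s = 2.1226 cm^2

2.1226 cm^2


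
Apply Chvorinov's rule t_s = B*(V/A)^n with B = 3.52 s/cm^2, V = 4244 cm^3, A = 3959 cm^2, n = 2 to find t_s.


Formula: t_s = B * (V/A)^n  (Chvorinov's rule, n=2)
Modulus M = V/A = 4244/3959 = 1.071988 cm
M^2 = 1.071988^2 = 1.149158 cm^2
t_s = 3.52 * 1.149158 = 4.0450 s

Final answer: 4.0450 s


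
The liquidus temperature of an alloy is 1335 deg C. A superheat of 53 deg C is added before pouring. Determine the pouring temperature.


Formula: T_pour = T_melt + Superheat
T_pour = 1335 + 53 = 1388 deg C


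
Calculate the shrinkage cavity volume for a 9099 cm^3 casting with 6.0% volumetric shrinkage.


Formula: V_shrink = V_casting * shrinkage_pct / 100
V_shrink = 9099 cm^3 * 6.0 / 100 = 545.9400 cm^3

Final answer: 545.9400 cm^3


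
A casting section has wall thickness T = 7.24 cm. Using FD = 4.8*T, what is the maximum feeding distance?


Formula: FD = 4.8 * T  (riser feeding-distance rule)
FD = 4.8 * 7.24 cm = 34.7520 cm

34.7520 cm


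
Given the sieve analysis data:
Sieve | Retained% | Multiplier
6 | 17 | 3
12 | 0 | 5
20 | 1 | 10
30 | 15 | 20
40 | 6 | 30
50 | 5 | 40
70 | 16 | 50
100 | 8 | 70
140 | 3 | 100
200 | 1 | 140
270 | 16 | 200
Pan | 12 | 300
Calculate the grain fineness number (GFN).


Formula: GFN = sum(pct * multiplier) / sum(pct)
sum(pct * multiplier) = 9341
sum(pct) = 100
GFN = 9341 / 100 = 93.41

Final answer: 93.41


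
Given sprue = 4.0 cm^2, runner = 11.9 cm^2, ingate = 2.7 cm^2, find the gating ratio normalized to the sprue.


Sprue:Runner:Ingate = 1 : 11.9/4.0 : 2.7/4.0 = 1:2.98:0.68

1:2.98:0.68


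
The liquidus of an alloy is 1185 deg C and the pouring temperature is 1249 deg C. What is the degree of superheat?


Formula: Superheat = T_pour - T_melt
Superheat = 1249 - 1185 = 64 deg C


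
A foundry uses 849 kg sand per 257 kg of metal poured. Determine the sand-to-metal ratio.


Formula: Sand-to-Metal Ratio = W_sand / W_metal
Ratio = 849 kg / 257 kg = 3.3035


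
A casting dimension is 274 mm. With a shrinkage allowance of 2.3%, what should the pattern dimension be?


Formula: L_pattern = L_casting * (1 + shrinkage_rate/100)
Shrinkage factor = 1 + 2.3/100 = 1.023
L_pattern = 274 mm * 1.023 = 280.3020 mm

Answer: 280.3020 mm


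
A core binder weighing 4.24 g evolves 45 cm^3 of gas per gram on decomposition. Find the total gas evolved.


Formula: V_gas = W_binder * gas_evolution_rate
V = 4.24 g * 45 cm^3/g = 190.8000 cm^3


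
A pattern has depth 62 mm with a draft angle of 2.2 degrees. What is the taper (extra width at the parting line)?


Formula: taper = depth * tan(draft_angle)
tan(2.2 deg) = 0.0384161
taper = 62 mm * 0.0384161 = 2.3818 mm


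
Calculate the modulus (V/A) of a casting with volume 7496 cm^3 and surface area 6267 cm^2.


Formula: Casting Modulus M = V / A
M = 7496 cm^3 / 6267 cm^2 = 1.1961 cm

Final answer: 1.1961 cm


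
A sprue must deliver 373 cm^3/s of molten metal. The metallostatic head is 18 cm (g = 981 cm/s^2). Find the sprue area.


Formula: v = sqrt(2*g*h), A = Q/v
Velocity: v = sqrt(2 * 981 * 18) = sqrt(35316) = 187.9255 cm/s
Sprue area: A = Q / v = 373 / 187.9255 = 1.9848 cm^2

1.9848 cm^2


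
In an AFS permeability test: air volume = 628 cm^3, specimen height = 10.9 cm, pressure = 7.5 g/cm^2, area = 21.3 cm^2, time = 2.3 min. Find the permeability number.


Formula: Permeability Number P = (V * H) / (p * A * t)
Numerator: V * H = 628 * 10.9 = 6845.2
Denominator: p * A * t = 7.5 * 21.3 * 2.3 = 367.425
P = 6845.2 / 367.425 = 18.6302


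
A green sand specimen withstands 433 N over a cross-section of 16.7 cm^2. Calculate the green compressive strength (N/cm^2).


Formula: Compressive Strength = Force / Area
Strength = 433 N / 16.7 cm^2 = 25.9281 N/cm^2

Answer: 25.9281 N/cm^2


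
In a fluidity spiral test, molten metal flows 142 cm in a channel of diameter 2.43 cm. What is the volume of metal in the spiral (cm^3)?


Formula: V = pi * (d/2)^2 * L  (cylinder volume)
Radius = 2.43/2 = 1.215 cm
V = pi * 1.215^2 * 142 = 658.5531 cm^3

Final answer: 658.5531 cm^3


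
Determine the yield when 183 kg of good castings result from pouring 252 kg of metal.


Formula: Casting Yield = (W_good / W_total) * 100
Yield = (183 kg / 252 kg) * 100 = 72.6190%

Final answer: 72.6190%


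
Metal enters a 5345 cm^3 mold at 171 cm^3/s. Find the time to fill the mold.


Formula: t_fill = V_mold / Q_flow
t = 5345 cm^3 / 171 cm^3/s = 31.2573 s

31.2573 s


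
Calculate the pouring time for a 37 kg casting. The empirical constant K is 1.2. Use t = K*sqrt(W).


Formula: t = K * sqrt(W)
sqrt(W) = sqrt(37) = 6.08276
t = 1.2 * 6.08276 = 7.2993 s

Final answer: 7.2993 s


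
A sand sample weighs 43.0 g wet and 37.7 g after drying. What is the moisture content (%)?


Formula: MC = (W_wet - W_dry) / W_wet * 100
Water mass = 43.0 - 37.7 = 5.3 g
MC = 5.3 / 43.0 * 100 = 12.3256%

12.3256%


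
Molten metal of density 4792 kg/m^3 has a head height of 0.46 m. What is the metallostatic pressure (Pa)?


Formula: P = rho * g * h
rho * g = 4792 * 9.81 = 47009.52 N/m^3
P = 47009.52 * 0.46 = 21624.3792 Pa

21624.3792 Pa


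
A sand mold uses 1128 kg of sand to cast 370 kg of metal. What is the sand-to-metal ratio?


Formula: Sand-to-Metal Ratio = W_sand / W_metal
Ratio = 1128 kg / 370 kg = 3.0486

Final answer: 3.0486


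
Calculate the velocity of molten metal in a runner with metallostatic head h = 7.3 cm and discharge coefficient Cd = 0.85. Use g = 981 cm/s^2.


Formula: v = Cd * sqrt(2 * g * h)  (Torricelli with discharge coefficient)
2*g*h = 2 * 981 * 7.3 = 14322.6 cm^2/s^2
sqrt(14322.6) = 119.67707 cm/s
v = 0.85 * 119.67707 = 101.7255 cm/s

Final answer: 101.7255 cm/s


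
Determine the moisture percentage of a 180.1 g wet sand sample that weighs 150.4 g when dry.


Formula: MC = (W_wet - W_dry) / W_wet * 100
Water mass = 180.1 - 150.4 = 29.7 g
MC = 29.7 / 180.1 * 100 = 16.4908%

Answer: 16.4908%
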